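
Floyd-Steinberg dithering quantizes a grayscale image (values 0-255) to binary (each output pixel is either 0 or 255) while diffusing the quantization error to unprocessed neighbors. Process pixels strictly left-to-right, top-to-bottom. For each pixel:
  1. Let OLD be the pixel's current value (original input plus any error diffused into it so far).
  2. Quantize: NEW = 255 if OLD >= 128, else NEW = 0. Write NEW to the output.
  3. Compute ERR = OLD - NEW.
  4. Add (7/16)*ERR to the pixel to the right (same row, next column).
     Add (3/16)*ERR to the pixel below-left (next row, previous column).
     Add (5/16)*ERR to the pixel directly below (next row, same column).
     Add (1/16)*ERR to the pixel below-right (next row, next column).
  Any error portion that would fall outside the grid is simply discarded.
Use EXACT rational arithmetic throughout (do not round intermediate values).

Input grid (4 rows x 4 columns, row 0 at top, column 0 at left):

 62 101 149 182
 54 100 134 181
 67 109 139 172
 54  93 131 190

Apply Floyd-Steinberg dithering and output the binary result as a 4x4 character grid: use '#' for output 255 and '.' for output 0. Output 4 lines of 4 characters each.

Answer: .#.#
..##
.#.#
..##

Derivation:
(0,0): OLD=62 → NEW=0, ERR=62
(0,1): OLD=1025/8 → NEW=255, ERR=-1015/8
(0,2): OLD=11967/128 → NEW=0, ERR=11967/128
(0,3): OLD=456505/2048 → NEW=255, ERR=-65735/2048
(1,0): OLD=6347/128 → NEW=0, ERR=6347/128
(1,1): OLD=105933/1024 → NEW=0, ERR=105933/1024
(1,2): OLD=6374289/32768 → NEW=255, ERR=-1981551/32768
(1,3): OLD=78830023/524288 → NEW=255, ERR=-54863417/524288
(2,0): OLD=1669407/16384 → NEW=0, ERR=1669407/16384
(2,1): OLD=93148549/524288 → NEW=255, ERR=-40544891/524288
(2,2): OLD=76665705/1048576 → NEW=0, ERR=76665705/1048576
(2,3): OLD=2810297285/16777216 → NEW=255, ERR=-1467892795/16777216
(3,0): OLD=598455279/8388608 → NEW=0, ERR=598455279/8388608
(3,1): OLD=16122557681/134217728 → NEW=0, ERR=16122557681/134217728
(3,2): OLD=397635393679/2147483648 → NEW=255, ERR=-149972936561/2147483648
(3,3): OLD=4696099709033/34359738368 → NEW=255, ERR=-4065633574807/34359738368
Row 0: .#.#
Row 1: ..##
Row 2: .#.#
Row 3: ..##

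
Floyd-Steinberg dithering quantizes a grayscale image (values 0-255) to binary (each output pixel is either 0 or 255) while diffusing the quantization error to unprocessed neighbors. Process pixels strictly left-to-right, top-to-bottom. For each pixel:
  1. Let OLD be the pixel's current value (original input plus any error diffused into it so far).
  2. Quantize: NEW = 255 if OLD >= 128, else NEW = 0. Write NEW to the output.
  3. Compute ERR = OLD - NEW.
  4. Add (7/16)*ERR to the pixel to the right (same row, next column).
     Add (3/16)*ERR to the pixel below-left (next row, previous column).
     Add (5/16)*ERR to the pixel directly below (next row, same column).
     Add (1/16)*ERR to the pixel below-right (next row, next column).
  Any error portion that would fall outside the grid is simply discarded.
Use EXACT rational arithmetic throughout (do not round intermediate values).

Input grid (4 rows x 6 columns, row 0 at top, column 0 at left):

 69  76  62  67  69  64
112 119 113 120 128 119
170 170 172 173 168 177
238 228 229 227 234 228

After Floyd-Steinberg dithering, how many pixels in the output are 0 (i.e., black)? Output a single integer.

(0,0): OLD=69 → NEW=0, ERR=69
(0,1): OLD=1699/16 → NEW=0, ERR=1699/16
(0,2): OLD=27765/256 → NEW=0, ERR=27765/256
(0,3): OLD=468787/4096 → NEW=0, ERR=468787/4096
(0,4): OLD=7803493/65536 → NEW=0, ERR=7803493/65536
(0,5): OLD=121733315/1048576 → NEW=0, ERR=121733315/1048576
(1,0): OLD=39289/256 → NEW=255, ERR=-25991/256
(1,1): OLD=271183/2048 → NEW=255, ERR=-251057/2048
(1,2): OLD=7953275/65536 → NEW=0, ERR=7953275/65536
(1,3): OLD=62380831/262144 → NEW=255, ERR=-4465889/262144
(1,4): OLD=3131927613/16777216 → NEW=255, ERR=-1146262467/16777216
(1,5): OLD=35656341403/268435456 → NEW=255, ERR=-32794699877/268435456
(2,0): OLD=3777749/32768 → NEW=0, ERR=3777749/32768
(2,1): OLD=208183415/1048576 → NEW=255, ERR=-59203465/1048576
(2,2): OLD=2925387045/16777216 → NEW=255, ERR=-1352803035/16777216
(2,3): OLD=17068939581/134217728 → NEW=0, ERR=17068939581/134217728
(2,4): OLD=765861492535/4294967296 → NEW=255, ERR=-329355167945/4294967296
(2,5): OLD=6940842024945/68719476736 → NEW=0, ERR=6940842024945/68719476736
(3,0): OLD=4419806853/16777216 → NEW=255, ERR=141616773/16777216
(3,1): OLD=27667061281/134217728 → NEW=255, ERR=-6558459359/134217728
(3,2): OLD=217690596851/1073741824 → NEW=255, ERR=-56113568269/1073741824
(3,3): OLD=15424788559705/68719476736 → NEW=255, ERR=-2098678007975/68719476736
(3,4): OLD=122904192274233/549755813888 → NEW=255, ERR=-17283540267207/549755813888
(3,5): OLD=2120000646693815/8796093022208 → NEW=255, ERR=-123003073969225/8796093022208
Output grid:
  Row 0: ......  (6 black, running=6)
  Row 1: ##.###  (1 black, running=7)
  Row 2: .##.#.  (3 black, running=10)
  Row 3: ######  (0 black, running=10)

Answer: 10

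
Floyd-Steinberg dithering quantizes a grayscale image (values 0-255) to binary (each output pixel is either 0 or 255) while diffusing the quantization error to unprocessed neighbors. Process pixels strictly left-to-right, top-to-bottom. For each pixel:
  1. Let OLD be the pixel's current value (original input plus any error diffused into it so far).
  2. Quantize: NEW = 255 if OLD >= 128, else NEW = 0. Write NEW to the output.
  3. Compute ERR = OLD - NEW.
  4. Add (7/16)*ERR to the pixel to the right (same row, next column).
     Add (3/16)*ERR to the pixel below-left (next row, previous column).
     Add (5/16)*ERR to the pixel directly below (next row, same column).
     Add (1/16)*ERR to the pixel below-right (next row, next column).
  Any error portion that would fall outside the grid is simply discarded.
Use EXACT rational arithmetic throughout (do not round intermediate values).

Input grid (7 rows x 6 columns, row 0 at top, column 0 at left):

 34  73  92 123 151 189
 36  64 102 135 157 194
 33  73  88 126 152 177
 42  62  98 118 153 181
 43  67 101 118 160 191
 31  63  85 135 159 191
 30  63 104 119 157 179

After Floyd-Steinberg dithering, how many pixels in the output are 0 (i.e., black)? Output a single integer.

Answer: 23

Derivation:
(0,0): OLD=34 → NEW=0, ERR=34
(0,1): OLD=703/8 → NEW=0, ERR=703/8
(0,2): OLD=16697/128 → NEW=255, ERR=-15943/128
(0,3): OLD=140303/2048 → NEW=0, ERR=140303/2048
(0,4): OLD=5930089/32768 → NEW=255, ERR=-2425751/32768
(0,5): OLD=82110175/524288 → NEW=255, ERR=-51583265/524288
(1,0): OLD=8077/128 → NEW=0, ERR=8077/128
(1,1): OLD=100187/1024 → NEW=0, ERR=100187/1024
(1,2): OLD=4070391/32768 → NEW=0, ERR=4070391/32768
(1,3): OLD=24784299/131072 → NEW=255, ERR=-8639061/131072
(1,4): OLD=762225441/8388608 → NEW=0, ERR=762225441/8388608
(1,5): OLD=26626163863/134217728 → NEW=255, ERR=-7599356777/134217728
(2,0): OLD=1164313/16384 → NEW=0, ERR=1164313/16384
(2,1): OLD=84882211/524288 → NEW=255, ERR=-48811229/524288
(2,2): OLD=669777193/8388608 → NEW=0, ERR=669777193/8388608
(2,3): OLD=11082035489/67108864 → NEW=255, ERR=-6030724831/67108864
(2,4): OLD=271320933347/2147483648 → NEW=0, ERR=271320933347/2147483648
(2,5): OLD=7568101395301/34359738368 → NEW=255, ERR=-1193631888539/34359738368
(3,0): OLD=392177929/8388608 → NEW=0, ERR=392177929/8388608
(3,1): OLD=4883653077/67108864 → NEW=0, ERR=4883653077/67108864
(3,2): OLD=70931673103/536870912 → NEW=255, ERR=-65970409457/536870912
(3,3): OLD=2227787451117/34359738368 → NEW=0, ERR=2227787451117/34359738368
(3,4): OLD=57372099785677/274877906944 → NEW=255, ERR=-12721766485043/274877906944
(3,5): OLD=693977857041379/4398046511104 → NEW=255, ERR=-427524003290141/4398046511104
(4,0): OLD=76508974823/1073741824 → NEW=0, ERR=76508974823/1073741824
(4,1): OLD=1731682623419/17179869184 → NEW=0, ERR=1731682623419/17179869184
(4,2): OLD=67842155633089/549755813888 → NEW=0, ERR=67842155633089/549755813888
(4,3): OLD=1547172763947301/8796093022208 → NEW=255, ERR=-695830956715739/8796093022208
(4,4): OLD=13616868369980533/140737488355328 → NEW=0, ERR=13616868369980533/140737488355328
(4,5): OLD=450494458036981523/2251799813685248 → NEW=255, ERR=-123714494452756717/2251799813685248
(5,0): OLD=19836980971361/274877906944 → NEW=0, ERR=19836980971361/274877906944
(5,1): OLD=1351639875753841/8796093022208 → NEW=255, ERR=-891363844909199/8796093022208
(5,2): OLD=4974820339764459/70368744177664 → NEW=0, ERR=4974820339764459/70368744177664
(5,3): OLD=376192180018964169/2251799813685248 → NEW=255, ERR=-198016772470774071/2251799813685248
(5,4): OLD=610316822505099465/4503599627370496 → NEW=255, ERR=-538101082474377015/4503599627370496
(5,5): OLD=9194887727235406557/72057594037927936 → NEW=0, ERR=9194887727235406557/72057594037927936
(6,0): OLD=4721950071350003/140737488355328 → NEW=0, ERR=4721950071350003/140737488355328
(6,1): OLD=143613387464808311/2251799813685248 → NEW=0, ERR=143613387464808311/2251799813685248
(6,2): OLD=1181505098719786783/9007199254740992 → NEW=255, ERR=-1115330711239166177/9007199254740992
(6,3): OLD=2790227461580792771/144115188075855872 → NEW=0, ERR=2790227461580792771/144115188075855872
(6,4): OLD=337949024406998076259/2305843009213693952 → NEW=255, ERR=-250040942942493881501/2305843009213693952
(6,5): OLD=6049322059921346325461/36893488147419103232 → NEW=255, ERR=-3358517417670524998699/36893488147419103232
Output grid:
  Row 0: ..#.##  (3 black, running=3)
  Row 1: ...#.#  (4 black, running=7)
  Row 2: .#.#.#  (3 black, running=10)
  Row 3: ..#.##  (3 black, running=13)
  Row 4: ...#.#  (4 black, running=17)
  Row 5: .#.##.  (3 black, running=20)
  Row 6: ..#.##  (3 black, running=23)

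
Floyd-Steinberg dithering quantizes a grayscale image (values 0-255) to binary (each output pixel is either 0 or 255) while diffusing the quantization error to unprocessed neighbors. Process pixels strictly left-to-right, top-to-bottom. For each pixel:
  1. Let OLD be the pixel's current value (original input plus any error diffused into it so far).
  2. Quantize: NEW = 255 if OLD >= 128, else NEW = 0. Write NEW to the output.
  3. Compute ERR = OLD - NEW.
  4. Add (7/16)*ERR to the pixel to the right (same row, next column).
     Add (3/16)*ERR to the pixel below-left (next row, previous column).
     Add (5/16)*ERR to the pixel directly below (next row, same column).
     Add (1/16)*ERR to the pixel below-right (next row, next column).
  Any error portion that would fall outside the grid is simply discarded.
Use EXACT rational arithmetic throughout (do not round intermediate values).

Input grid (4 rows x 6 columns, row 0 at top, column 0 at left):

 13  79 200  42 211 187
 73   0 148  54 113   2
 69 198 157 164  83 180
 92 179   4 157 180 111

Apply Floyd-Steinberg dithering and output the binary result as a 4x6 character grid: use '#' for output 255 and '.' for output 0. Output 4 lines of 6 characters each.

Answer: ..#.##
..#...
.###.#
.#..#.

Derivation:
(0,0): OLD=13 → NEW=0, ERR=13
(0,1): OLD=1355/16 → NEW=0, ERR=1355/16
(0,2): OLD=60685/256 → NEW=255, ERR=-4595/256
(0,3): OLD=139867/4096 → NEW=0, ERR=139867/4096
(0,4): OLD=14807165/65536 → NEW=255, ERR=-1904515/65536
(0,5): OLD=182752107/1048576 → NEW=255, ERR=-84634773/1048576
(1,0): OLD=23793/256 → NEW=0, ERR=23793/256
(1,1): OLD=132247/2048 → NEW=0, ERR=132247/2048
(1,2): OLD=11949667/65536 → NEW=255, ERR=-4762013/65536
(1,3): OLD=6897127/262144 → NEW=0, ERR=6897127/262144
(1,4): OLD=1718485397/16777216 → NEW=0, ERR=1718485397/16777216
(1,5): OLD=5307931011/268435456 → NEW=0, ERR=5307931011/268435456
(2,0): OLD=3609453/32768 → NEW=0, ERR=3609453/32768
(2,1): OLD=271114879/1048576 → NEW=255, ERR=3727999/1048576
(2,2): OLD=2429633853/16777216 → NEW=255, ERR=-1848556227/16777216
(2,3): OLD=18613491349/134217728 → NEW=255, ERR=-15612029291/134217728
(2,4): OLD=298379158335/4294967296 → NEW=0, ERR=298379158335/4294967296
(2,5): OLD=15322726663337/68719476736 → NEW=255, ERR=-2200739904343/68719476736
(3,0): OLD=2132200349/16777216 → NEW=0, ERR=2132200349/16777216
(3,1): OLD=29787980121/134217728 → NEW=255, ERR=-4437540519/134217728
(3,2): OLD=-71387001061/1073741824 → NEW=0, ERR=-71387001061/1073741824
(3,3): OLD=6714104212177/68719476736 → NEW=0, ERR=6714104212177/68719476736
(3,4): OLD=127092788220849/549755813888 → NEW=255, ERR=-13094944320591/549755813888
(3,5): OLD=834864651314111/8796093022208 → NEW=0, ERR=834864651314111/8796093022208
Row 0: ..#.##
Row 1: ..#...
Row 2: .###.#
Row 3: .#..#.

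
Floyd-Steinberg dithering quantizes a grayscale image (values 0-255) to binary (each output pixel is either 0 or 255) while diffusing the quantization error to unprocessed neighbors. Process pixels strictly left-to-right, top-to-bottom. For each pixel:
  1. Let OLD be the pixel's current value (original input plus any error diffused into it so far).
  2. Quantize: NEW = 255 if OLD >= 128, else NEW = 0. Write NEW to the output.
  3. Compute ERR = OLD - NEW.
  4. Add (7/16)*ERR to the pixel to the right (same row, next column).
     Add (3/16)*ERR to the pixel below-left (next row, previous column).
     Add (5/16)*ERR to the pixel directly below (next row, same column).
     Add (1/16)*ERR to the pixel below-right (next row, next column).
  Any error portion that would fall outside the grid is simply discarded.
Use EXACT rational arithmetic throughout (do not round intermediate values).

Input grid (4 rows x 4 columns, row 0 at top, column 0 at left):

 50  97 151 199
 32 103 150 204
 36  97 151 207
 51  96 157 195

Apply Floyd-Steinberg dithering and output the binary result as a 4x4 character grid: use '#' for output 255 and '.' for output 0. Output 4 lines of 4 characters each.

(0,0): OLD=50 → NEW=0, ERR=50
(0,1): OLD=951/8 → NEW=0, ERR=951/8
(0,2): OLD=25985/128 → NEW=255, ERR=-6655/128
(0,3): OLD=360967/2048 → NEW=255, ERR=-161273/2048
(1,0): OLD=8949/128 → NEW=0, ERR=8949/128
(1,1): OLD=168051/1024 → NEW=255, ERR=-93069/1024
(1,2): OLD=2839471/32768 → NEW=0, ERR=2839471/32768
(1,3): OLD=112225529/524288 → NEW=255, ERR=-21467911/524288
(2,0): OLD=668577/16384 → NEW=0, ERR=668577/16384
(2,1): OLD=56134331/524288 → NEW=0, ERR=56134331/524288
(2,2): OLD=221840343/1048576 → NEW=255, ERR=-45546537/1048576
(2,3): OLD=3030241915/16777216 → NEW=255, ERR=-1247948165/16777216
(3,0): OLD=703194321/8388608 → NEW=0, ERR=703194321/8388608
(3,1): OLD=21547203151/134217728 → NEW=255, ERR=-12678317489/134217728
(3,2): OLD=203676559409/2147483648 → NEW=0, ERR=203676559409/2147483648
(3,3): OLD=7233918764247/34359738368 → NEW=255, ERR=-1527814519593/34359738368
Row 0: ..##
Row 1: .#.#
Row 2: ..##
Row 3: .#.#

Answer: ..##
.#.#
..##
.#.#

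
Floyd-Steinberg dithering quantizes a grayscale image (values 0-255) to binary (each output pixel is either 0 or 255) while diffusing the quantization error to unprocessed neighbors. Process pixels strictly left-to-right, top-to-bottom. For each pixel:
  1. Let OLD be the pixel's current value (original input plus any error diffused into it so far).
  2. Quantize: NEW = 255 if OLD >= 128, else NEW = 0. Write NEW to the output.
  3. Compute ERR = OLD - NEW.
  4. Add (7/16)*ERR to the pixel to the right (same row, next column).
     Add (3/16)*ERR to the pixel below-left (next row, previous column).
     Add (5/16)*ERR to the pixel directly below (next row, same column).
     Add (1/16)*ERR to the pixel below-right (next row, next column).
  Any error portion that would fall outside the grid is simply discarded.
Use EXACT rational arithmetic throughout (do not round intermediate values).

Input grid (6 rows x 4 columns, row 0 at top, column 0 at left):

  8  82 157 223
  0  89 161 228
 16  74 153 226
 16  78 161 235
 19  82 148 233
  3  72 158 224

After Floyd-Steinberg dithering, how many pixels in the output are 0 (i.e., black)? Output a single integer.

(0,0): OLD=8 → NEW=0, ERR=8
(0,1): OLD=171/2 → NEW=0, ERR=171/2
(0,2): OLD=6221/32 → NEW=255, ERR=-1939/32
(0,3): OLD=100603/512 → NEW=255, ERR=-29957/512
(1,0): OLD=593/32 → NEW=0, ERR=593/32
(1,1): OLD=28919/256 → NEW=0, ERR=28919/256
(1,2): OLD=1522563/8192 → NEW=255, ERR=-566397/8192
(1,3): OLD=23026693/131072 → NEW=255, ERR=-10396667/131072
(2,0): OLD=176013/4096 → NEW=0, ERR=176013/4096
(2,1): OLD=15243167/131072 → NEW=0, ERR=15243167/131072
(2,2): OLD=45733899/262144 → NEW=255, ERR=-21112821/262144
(2,3): OLD=678031583/4194304 → NEW=255, ERR=-391515937/4194304
(3,0): OLD=107446013/2097152 → NEW=0, ERR=107446013/2097152
(3,1): OLD=4172232099/33554432 → NEW=0, ERR=4172232099/33554432
(3,2): OLD=96635504349/536870912 → NEW=255, ERR=-40266578211/536870912
(3,3): OLD=1442959324555/8589934592 → NEW=255, ERR=-747473996405/8589934592
(4,0): OLD=31312924665/536870912 → NEW=0, ERR=31312924665/536870912
(4,1): OLD=582025060907/4294967296 → NEW=255, ERR=-513191599573/4294967296
(4,2): OLD=8760625891083/137438953472 → NEW=0, ERR=8760625891083/137438953472
(4,3): OLD=503590636046781/2199023255552 → NEW=255, ERR=-57160294118979/2199023255552
(5,0): OLD=-80899381911/68719476736 → NEW=0, ERR=-80899381911/68719476736
(5,1): OLD=109384413508799/2199023255552 → NEW=0, ERR=109384413508799/2199023255552
(5,2): OLD=205982399204543/1099511627776 → NEW=255, ERR=-74393065878337/1099511627776
(5,3): OLD=6694164969264083/35184372088832 → NEW=255, ERR=-2277849913388077/35184372088832
Output grid:
  Row 0: ..##  (2 black, running=2)
  Row 1: ..##  (2 black, running=4)
  Row 2: ..##  (2 black, running=6)
  Row 3: ..##  (2 black, running=8)
  Row 4: .#.#  (2 black, running=10)
  Row 5: ..##  (2 black, running=12)

Answer: 12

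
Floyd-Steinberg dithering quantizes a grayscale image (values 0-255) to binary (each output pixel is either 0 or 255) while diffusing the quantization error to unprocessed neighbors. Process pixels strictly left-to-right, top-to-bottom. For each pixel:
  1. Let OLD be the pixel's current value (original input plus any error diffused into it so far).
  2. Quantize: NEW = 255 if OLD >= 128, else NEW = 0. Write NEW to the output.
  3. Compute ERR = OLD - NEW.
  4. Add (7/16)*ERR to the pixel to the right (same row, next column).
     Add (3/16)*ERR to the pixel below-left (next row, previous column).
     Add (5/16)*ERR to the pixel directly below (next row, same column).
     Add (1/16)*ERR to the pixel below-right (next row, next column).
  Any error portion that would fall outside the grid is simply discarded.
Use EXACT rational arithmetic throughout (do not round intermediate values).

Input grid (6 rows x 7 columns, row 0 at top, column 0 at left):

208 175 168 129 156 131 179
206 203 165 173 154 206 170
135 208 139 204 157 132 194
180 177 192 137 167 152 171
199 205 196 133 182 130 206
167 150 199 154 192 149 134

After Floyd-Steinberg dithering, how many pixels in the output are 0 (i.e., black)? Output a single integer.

Answer: 13

Derivation:
(0,0): OLD=208 → NEW=255, ERR=-47
(0,1): OLD=2471/16 → NEW=255, ERR=-1609/16
(0,2): OLD=31745/256 → NEW=0, ERR=31745/256
(0,3): OLD=750599/4096 → NEW=255, ERR=-293881/4096
(0,4): OLD=8166449/65536 → NEW=0, ERR=8166449/65536
(0,5): OLD=194528599/1048576 → NEW=255, ERR=-72858281/1048576
(0,6): OLD=2493113697/16777216 → NEW=255, ERR=-1785076383/16777216
(1,0): OLD=44149/256 → NEW=255, ERR=-21131/256
(1,1): OLD=319027/2048 → NEW=255, ERR=-203213/2048
(1,2): OLD=9214511/65536 → NEW=255, ERR=-7497169/65536
(1,3): OLD=34509763/262144 → NEW=255, ERR=-32336957/262144
(1,4): OLD=2037764009/16777216 → NEW=0, ERR=2037764009/16777216
(1,5): OLD=30234385657/134217728 → NEW=255, ERR=-3991134983/134217728
(1,6): OLD=256405359991/2147483648 → NEW=0, ERR=256405359991/2147483648
(2,0): OLD=2968801/32768 → NEW=0, ERR=2968801/32768
(2,1): OLD=199251899/1048576 → NEW=255, ERR=-68134981/1048576
(2,2): OLD=763226097/16777216 → NEW=0, ERR=763226097/16777216
(2,3): OLD=26974803113/134217728 → NEW=255, ERR=-7250717527/134217728
(2,4): OLD=169690271737/1073741824 → NEW=255, ERR=-104113893383/1073741824
(2,5): OLD=3788650031699/34359738368 → NEW=0, ERR=3788650031699/34359738368
(2,6): OLD=152663876359797/549755813888 → NEW=255, ERR=12476143818357/549755813888
(3,0): OLD=3290502097/16777216 → NEW=255, ERR=-987687983/16777216
(3,1): OLD=19479082877/134217728 → NEW=255, ERR=-14746437763/134217728
(3,2): OLD=154573704903/1073741824 → NEW=255, ERR=-119230460217/1073741824
(3,3): OLD=241376236417/4294967296 → NEW=0, ERR=241376236417/4294967296
(3,4): OLD=98177833625553/549755813888 → NEW=255, ERR=-42009898915887/549755813888
(3,5): OLD=665075483771651/4398046511104 → NEW=255, ERR=-456426376559869/4398046511104
(3,6): OLD=9822063575253213/70368744177664 → NEW=255, ERR=-8121966190051107/70368744177664
(4,0): OLD=343602413343/2147483648 → NEW=255, ERR=-204005916897/2147483648
(4,1): OLD=3594183102995/34359738368 → NEW=0, ERR=3594183102995/34359738368
(4,2): OLD=115852489214973/549755813888 → NEW=255, ERR=-24335243326467/549755813888
(4,3): OLD=483469383798255/4398046511104 → NEW=0, ERR=483469383798255/4398046511104
(4,4): OLD=6694445653349277/35184372088832 → NEW=255, ERR=-2277569229302883/35184372088832
(4,5): OLD=48223742923124381/1125899906842624 → NEW=0, ERR=48223742923124381/1125899906842624
(4,6): OLD=3281929845811744347/18014398509481984 → NEW=255, ERR=-1311741774106161573/18014398509481984
(5,0): OLD=86271296876521/549755813888 → NEW=255, ERR=-53916435664919/549755813888
(5,1): OLD=552151153605667/4398046511104 → NEW=0, ERR=552151153605667/4398046511104
(5,2): OLD=9402746011057125/35184372088832 → NEW=255, ERR=430731128404965/35184372088832
(5,3): OLD=50329011408422233/281474976710656 → NEW=255, ERR=-21447107652795047/281474976710656
(5,4): OLD=2762273813875544755/18014398509481984 → NEW=255, ERR=-1831397806042361165/18014398509481984
(5,5): OLD=14441550035218455683/144115188075855872 → NEW=0, ERR=14441550035218455683/144115188075855872
(5,6): OLD=363776781611077637197/2305843009213693952 → NEW=255, ERR=-224213185738414320563/2305843009213693952
Output grid:
  Row 0: ##.#.##  (2 black, running=2)
  Row 1: ####.#.  (2 black, running=4)
  Row 2: .#.##.#  (3 black, running=7)
  Row 3: ###.###  (1 black, running=8)
  Row 4: #.#.#.#  (3 black, running=11)
  Row 5: #.###.#  (2 black, running=13)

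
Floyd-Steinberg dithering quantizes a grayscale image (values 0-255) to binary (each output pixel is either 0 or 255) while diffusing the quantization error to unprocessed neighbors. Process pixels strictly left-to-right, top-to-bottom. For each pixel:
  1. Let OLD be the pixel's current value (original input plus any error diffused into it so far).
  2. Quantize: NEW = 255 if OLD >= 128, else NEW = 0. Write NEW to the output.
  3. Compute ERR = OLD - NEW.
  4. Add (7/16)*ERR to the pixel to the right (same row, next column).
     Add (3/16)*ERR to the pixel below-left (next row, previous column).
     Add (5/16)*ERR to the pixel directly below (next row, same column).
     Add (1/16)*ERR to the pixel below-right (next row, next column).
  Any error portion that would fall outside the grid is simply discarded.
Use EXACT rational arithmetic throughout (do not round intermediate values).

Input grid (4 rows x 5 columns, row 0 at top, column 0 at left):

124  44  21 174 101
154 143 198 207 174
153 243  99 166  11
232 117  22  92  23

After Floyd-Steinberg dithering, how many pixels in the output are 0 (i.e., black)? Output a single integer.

Answer: 10

Derivation:
(0,0): OLD=124 → NEW=0, ERR=124
(0,1): OLD=393/4 → NEW=0, ERR=393/4
(0,2): OLD=4095/64 → NEW=0, ERR=4095/64
(0,3): OLD=206841/1024 → NEW=255, ERR=-54279/1024
(0,4): OLD=1274831/16384 → NEW=0, ERR=1274831/16384
(1,0): OLD=13515/64 → NEW=255, ERR=-2805/64
(1,1): OLD=89229/512 → NEW=255, ERR=-41331/512
(1,2): OLD=2930769/16384 → NEW=255, ERR=-1247151/16384
(1,3): OLD=11516061/65536 → NEW=255, ERR=-5195619/65536
(1,4): OLD=168105655/1048576 → NEW=255, ERR=-99281225/1048576
(2,0): OLD=1017183/8192 → NEW=0, ERR=1017183/8192
(2,1): OLD=66869061/262144 → NEW=255, ERR=22341/262144
(2,2): OLD=232111503/4194304 → NEW=0, ERR=232111503/4194304
(2,3): OLD=9591608509/67108864 → NEW=255, ERR=-7521151811/67108864
(2,4): OLD=-77927208469/1073741824 → NEW=0, ERR=-77927208469/1073741824
(3,0): OLD=1135894831/4194304 → NEW=255, ERR=66347311/4194304
(3,1): OLD=4767543875/33554432 → NEW=255, ERR=-3788836285/33554432
(3,2): OLD=-33410203759/1073741824 → NEW=0, ERR=-33410203759/1073741824
(3,3): OLD=71327914137/2147483648 → NEW=0, ERR=71327914137/2147483648
(3,4): OLD=269620438781/34359738368 → NEW=0, ERR=269620438781/34359738368
Output grid:
  Row 0: ...#.  (4 black, running=4)
  Row 1: #####  (0 black, running=4)
  Row 2: .#.#.  (3 black, running=7)
  Row 3: ##...  (3 black, running=10)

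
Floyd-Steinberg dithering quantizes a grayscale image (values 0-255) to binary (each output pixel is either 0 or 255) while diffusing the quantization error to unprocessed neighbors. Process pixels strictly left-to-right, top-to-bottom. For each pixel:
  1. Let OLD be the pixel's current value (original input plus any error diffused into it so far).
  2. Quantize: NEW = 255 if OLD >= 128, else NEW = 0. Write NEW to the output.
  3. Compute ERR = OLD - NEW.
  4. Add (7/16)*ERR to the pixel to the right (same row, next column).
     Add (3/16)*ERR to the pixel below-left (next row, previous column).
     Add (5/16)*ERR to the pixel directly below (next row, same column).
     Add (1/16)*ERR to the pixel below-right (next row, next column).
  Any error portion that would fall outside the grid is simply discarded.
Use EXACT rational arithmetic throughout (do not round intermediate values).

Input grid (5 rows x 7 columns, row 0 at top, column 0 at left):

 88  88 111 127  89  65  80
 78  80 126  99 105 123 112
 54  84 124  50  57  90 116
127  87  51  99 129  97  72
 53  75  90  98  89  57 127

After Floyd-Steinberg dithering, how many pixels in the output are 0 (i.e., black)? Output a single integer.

(0,0): OLD=88 → NEW=0, ERR=88
(0,1): OLD=253/2 → NEW=0, ERR=253/2
(0,2): OLD=5323/32 → NEW=255, ERR=-2837/32
(0,3): OLD=45165/512 → NEW=0, ERR=45165/512
(0,4): OLD=1045243/8192 → NEW=0, ERR=1045243/8192
(0,5): OLD=15836381/131072 → NEW=0, ERR=15836381/131072
(0,6): OLD=278626827/2097152 → NEW=255, ERR=-256146933/2097152
(1,0): OLD=4135/32 → NEW=255, ERR=-4025/32
(1,1): OLD=13665/256 → NEW=0, ERR=13665/256
(1,2): OLD=1196805/8192 → NEW=255, ERR=-892155/8192
(1,3): OLD=3188425/32768 → NEW=0, ERR=3188425/32768
(1,4): OLD=452167683/2097152 → NEW=255, ERR=-82606077/2097152
(1,5): OLD=2157502243/16777216 → NEW=255, ERR=-2120687837/16777216
(1,6): OLD=7001135661/268435456 → NEW=0, ERR=7001135661/268435456
(2,0): OLD=101179/4096 → NEW=0, ERR=101179/4096
(2,1): OLD=10906089/131072 → NEW=0, ERR=10906089/131072
(2,2): OLD=310274651/2097152 → NEW=255, ERR=-224499109/2097152
(2,3): OLD=325156963/16777216 → NEW=0, ERR=325156963/16777216
(2,4): OLD=4771543371/134217728 → NEW=0, ERR=4771543371/134217728
(2,5): OLD=294123466001/4294967296 → NEW=0, ERR=294123466001/4294967296
(2,6): OLD=10047518329991/68719476736 → NEW=255, ERR=-7475948237689/68719476736
(3,0): OLD=315245211/2097152 → NEW=255, ERR=-219528549/2097152
(3,1): OLD=816664591/16777216 → NEW=0, ERR=816664591/16777216
(3,2): OLD=6399173157/134217728 → NEW=0, ERR=6399173157/134217728
(3,3): OLD=67587014727/536870912 → NEW=0, ERR=67587014727/536870912
(3,4): OLD=14378742843547/68719476736 → NEW=255, ERR=-3144723724133/68719476736
(3,5): OLD=44092312299153/549755813888 → NEW=0, ERR=44092312299153/549755813888
(3,6): OLD=680574757833615/8796093022208 → NEW=0, ERR=680574757833615/8796093022208
(4,0): OLD=7895930981/268435456 → NEW=0, ERR=7895930981/268435456
(4,1): OLD=453022616017/4294967296 → NEW=0, ERR=453022616017/4294967296
(4,2): OLD=12210933412223/68719476736 → NEW=255, ERR=-5312533155457/68719476736
(4,3): OLD=53831151171557/549755813888 → NEW=0, ERR=53831151171557/549755813888
(4,4): OLD=617683714094999/4398046511104 → NEW=255, ERR=-503818146236521/4398046511104
(4,5): OLD=6135167409686463/140737488355328 → NEW=0, ERR=6135167409686463/140737488355328
(4,6): OLD=394658360781104105/2251799813685248 → NEW=255, ERR=-179550591708634135/2251799813685248
Output grid:
  Row 0: ..#...#  (5 black, running=5)
  Row 1: #.#.##.  (3 black, running=8)
  Row 2: ..#...#  (5 black, running=13)
  Row 3: #...#..  (5 black, running=18)
  Row 4: ..#.#.#  (4 black, running=22)

Answer: 22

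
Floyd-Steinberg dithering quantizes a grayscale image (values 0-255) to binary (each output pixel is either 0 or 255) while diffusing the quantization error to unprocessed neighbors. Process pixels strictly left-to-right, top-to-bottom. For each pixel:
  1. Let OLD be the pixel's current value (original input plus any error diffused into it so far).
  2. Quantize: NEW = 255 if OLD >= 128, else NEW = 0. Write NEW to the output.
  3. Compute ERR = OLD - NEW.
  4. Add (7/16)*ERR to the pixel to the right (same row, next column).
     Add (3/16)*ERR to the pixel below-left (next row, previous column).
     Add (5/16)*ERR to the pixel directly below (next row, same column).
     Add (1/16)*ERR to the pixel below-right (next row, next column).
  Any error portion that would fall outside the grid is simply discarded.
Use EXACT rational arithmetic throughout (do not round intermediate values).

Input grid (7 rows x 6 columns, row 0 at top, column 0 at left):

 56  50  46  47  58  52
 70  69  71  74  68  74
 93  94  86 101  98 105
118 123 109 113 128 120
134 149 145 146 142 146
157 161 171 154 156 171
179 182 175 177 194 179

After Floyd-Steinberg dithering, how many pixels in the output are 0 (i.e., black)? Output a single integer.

Answer: 22

Derivation:
(0,0): OLD=56 → NEW=0, ERR=56
(0,1): OLD=149/2 → NEW=0, ERR=149/2
(0,2): OLD=2515/32 → NEW=0, ERR=2515/32
(0,3): OLD=41669/512 → NEW=0, ERR=41669/512
(0,4): OLD=766819/8192 → NEW=0, ERR=766819/8192
(0,5): OLD=12183477/131072 → NEW=0, ERR=12183477/131072
(1,0): OLD=3247/32 → NEW=0, ERR=3247/32
(1,1): OLD=39657/256 → NEW=255, ERR=-25623/256
(1,2): OLD=587261/8192 → NEW=0, ERR=587261/8192
(1,3): OLD=5021993/32768 → NEW=255, ERR=-3333847/32768
(1,4): OLD=157821835/2097152 → NEW=0, ERR=157821835/2097152
(1,5): OLD=4758764637/33554432 → NEW=255, ERR=-3797615523/33554432
(2,0): OLD=433939/4096 → NEW=0, ERR=433939/4096
(2,1): OLD=16889249/131072 → NEW=255, ERR=-16534111/131072
(2,2): OLD=58472035/2097152 → NEW=0, ERR=58472035/2097152
(2,3): OLD=1677637579/16777216 → NEW=0, ERR=1677637579/16777216
(2,4): OLD=73919316385/536870912 → NEW=255, ERR=-62982766175/536870912
(2,5): OLD=197656916855/8589934592 → NEW=0, ERR=197656916855/8589934592
(3,0): OLD=267291843/2097152 → NEW=0, ERR=267291843/2097152
(3,1): OLD=2536551015/16777216 → NEW=255, ERR=-1741639065/16777216
(3,2): OLD=11161709589/134217728 → NEW=0, ERR=11161709589/134217728
(3,3): OLD=1377633032463/8589934592 → NEW=255, ERR=-812800288497/8589934592
(3,4): OLD=4157941960975/68719476736 → NEW=0, ERR=4157941960975/68719476736
(3,5): OLD=160891471663745/1099511627776 → NEW=255, ERR=-119483993419135/1099511627776
(4,0): OLD=41437107629/268435456 → NEW=255, ERR=-27013933651/268435456
(4,1): OLD=412705079785/4294967296 → NEW=0, ERR=412705079785/4294967296
(4,2): OLD=25948146372139/137438953472 → NEW=255, ERR=-9098786763221/137438953472
(4,3): OLD=228719107273271/2199023255552 → NEW=0, ERR=228719107273271/2199023255552
(4,4): OLD=6337504466912999/35184372088832 → NEW=255, ERR=-2634510415739161/35184372088832
(4,5): OLD=46760547626295025/562949953421312 → NEW=0, ERR=46760547626295025/562949953421312
(5,0): OLD=9865958394827/68719476736 → NEW=255, ERR=-7657508172853/68719476736
(5,1): OLD=271742948170555/2199023255552 → NEW=0, ERR=271742948170555/2199023255552
(5,2): OLD=4044143822998105/17592186044416 → NEW=255, ERR=-441863618327975/17592186044416
(5,3): OLD=88572910093550019/562949953421312 → NEW=255, ERR=-54979328028884541/562949953421312
(5,4): OLD=126042586077389067/1125899906842624 → NEW=0, ERR=126042586077389067/1125899906842624
(5,5): OLD=4346061390622439831/18014398509481984 → NEW=255, ERR=-247610229295466089/18014398509481984
(6,0): OLD=5888030140756113/35184372088832 → NEW=255, ERR=-3083984741896047/35184372088832
(6,1): OLD=96036608288582269/562949953421312 → NEW=255, ERR=-47515629833852291/562949953421312
(6,2): OLD=269395123113810005/2251799813685248 → NEW=0, ERR=269395123113810005/2251799813685248
(6,3): OLD=7862973346893955153/36028797018963968 → NEW=255, ERR=-1324369892941856687/36028797018963968
(6,4): OLD=117725272099032003425/576460752303423488 → NEW=255, ERR=-29272219738340986015/576460752303423488
(6,5): OLD=1470994223812966595591/9223372036854775808 → NEW=255, ERR=-880965645585001235449/9223372036854775808
Output grid:
  Row 0: ......  (6 black, running=6)
  Row 1: .#.#.#  (3 black, running=9)
  Row 2: .#..#.  (4 black, running=13)
  Row 3: .#.#.#  (3 black, running=16)
  Row 4: #.#.#.  (3 black, running=19)
  Row 5: #.##.#  (2 black, running=21)
  Row 6: ##.###  (1 black, running=22)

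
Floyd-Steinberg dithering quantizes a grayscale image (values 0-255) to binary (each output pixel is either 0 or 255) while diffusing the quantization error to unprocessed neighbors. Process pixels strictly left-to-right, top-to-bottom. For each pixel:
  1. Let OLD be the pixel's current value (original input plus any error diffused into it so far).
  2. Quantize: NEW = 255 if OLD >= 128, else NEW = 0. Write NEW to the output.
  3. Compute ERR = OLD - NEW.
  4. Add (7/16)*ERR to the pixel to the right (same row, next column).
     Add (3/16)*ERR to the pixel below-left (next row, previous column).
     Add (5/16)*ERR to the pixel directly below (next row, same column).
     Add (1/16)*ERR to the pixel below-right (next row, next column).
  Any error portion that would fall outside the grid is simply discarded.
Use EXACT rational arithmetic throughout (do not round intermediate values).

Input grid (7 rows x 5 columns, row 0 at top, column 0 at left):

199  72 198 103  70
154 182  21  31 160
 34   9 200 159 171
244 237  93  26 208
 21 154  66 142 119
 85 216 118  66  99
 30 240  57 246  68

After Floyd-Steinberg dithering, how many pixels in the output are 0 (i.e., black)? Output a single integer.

Answer: 19

Derivation:
(0,0): OLD=199 → NEW=255, ERR=-56
(0,1): OLD=95/2 → NEW=0, ERR=95/2
(0,2): OLD=7001/32 → NEW=255, ERR=-1159/32
(0,3): OLD=44623/512 → NEW=0, ERR=44623/512
(0,4): OLD=885801/8192 → NEW=0, ERR=885801/8192
(1,0): OLD=4653/32 → NEW=255, ERR=-3507/32
(1,1): OLD=35483/256 → NEW=255, ERR=-29797/256
(1,2): OLD=-179657/8192 → NEW=0, ERR=-179657/8192
(1,3): OLD=2184043/32768 → NEW=0, ERR=2184043/32768
(1,4): OLD=119746273/524288 → NEW=255, ERR=-13947167/524288
(2,0): OLD=-90407/4096 → NEW=0, ERR=-90407/4096
(2,1): OLD=-6290333/131072 → NEW=0, ERR=-6290333/131072
(2,2): OLD=371977961/2097152 → NEW=255, ERR=-162795799/2097152
(2,3): OLD=4681119659/33554432 → NEW=255, ERR=-3875260501/33554432
(2,4): OLD=62451469037/536870912 → NEW=0, ERR=62451469037/536870912
(3,0): OLD=478368969/2097152 → NEW=255, ERR=-56404791/2097152
(3,1): OLD=3259832213/16777216 → NEW=255, ERR=-1018357867/16777216
(3,2): OLD=9412214007/536870912 → NEW=0, ERR=9412214007/536870912
(3,3): OLD=15610204991/1073741824 → NEW=0, ERR=15610204991/1073741824
(3,4): OLD=4183190579547/17179869184 → NEW=255, ERR=-197676062373/17179869184
(4,0): OLD=325879335/268435456 → NEW=0, ERR=325879335/268435456
(4,1): OLD=1178271994663/8589934592 → NEW=255, ERR=-1012161326297/8589934592
(4,2): OLD=2592064457513/137438953472 → NEW=0, ERR=2592064457513/137438953472
(4,3): OLD=338061585974055/2199023255552 → NEW=255, ERR=-222689344191705/2199023255552
(4,4): OLD=2533571889131921/35184372088832 → NEW=0, ERR=2533571889131921/35184372088832
(5,0): OLD=8697967759829/137438953472 → NEW=0, ERR=8697967759829/137438953472
(5,1): OLD=231422467503167/1099511627776 → NEW=255, ERR=-48952997579713/1099511627776
(5,2): OLD=2746597764860087/35184372088832 → NEW=0, ERR=2746597764860087/35184372088832
(5,3): OLD=11707504478252473/140737488355328 → NEW=0, ERR=11707504478252473/140737488355328
(5,4): OLD=341300032656976163/2251799813685248 → NEW=255, ERR=-232908919832762077/2251799813685248
(6,0): OLD=728825298986501/17592186044416 → NEW=0, ERR=728825298986501/17592186044416
(6,1): OLD=147945536435268299/562949953421312 → NEW=255, ERR=4393298312833739/562949953421312
(6,2): OLD=879317385877096297/9007199254740992 → NEW=0, ERR=879317385877096297/9007199254740992
(6,3): OLD=43262181390652047299/144115188075855872 → NEW=255, ERR=6512808431308799939/144115188075855872
(6,4): OLD=139844613884939456021/2305843009213693952 → NEW=0, ERR=139844613884939456021/2305843009213693952
Output grid:
  Row 0: #.#..  (3 black, running=3)
  Row 1: ##..#  (2 black, running=5)
  Row 2: ..##.  (3 black, running=8)
  Row 3: ##..#  (2 black, running=10)
  Row 4: .#.#.  (3 black, running=13)
  Row 5: .#..#  (3 black, running=16)
  Row 6: .#.#.  (3 black, running=19)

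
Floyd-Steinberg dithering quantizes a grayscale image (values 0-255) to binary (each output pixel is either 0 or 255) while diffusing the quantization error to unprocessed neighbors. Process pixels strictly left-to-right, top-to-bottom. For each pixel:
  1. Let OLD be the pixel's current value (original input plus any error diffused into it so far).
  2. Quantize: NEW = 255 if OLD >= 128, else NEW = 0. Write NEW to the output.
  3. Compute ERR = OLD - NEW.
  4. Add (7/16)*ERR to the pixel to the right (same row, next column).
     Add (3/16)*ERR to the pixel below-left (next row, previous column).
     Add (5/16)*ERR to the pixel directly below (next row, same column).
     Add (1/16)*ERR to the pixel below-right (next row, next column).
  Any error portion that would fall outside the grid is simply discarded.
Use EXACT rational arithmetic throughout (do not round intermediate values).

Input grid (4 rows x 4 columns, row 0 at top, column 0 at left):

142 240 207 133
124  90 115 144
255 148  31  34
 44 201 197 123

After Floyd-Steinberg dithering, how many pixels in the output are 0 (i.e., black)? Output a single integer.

Answer: 8

Derivation:
(0,0): OLD=142 → NEW=255, ERR=-113
(0,1): OLD=3049/16 → NEW=255, ERR=-1031/16
(0,2): OLD=45775/256 → NEW=255, ERR=-19505/256
(0,3): OLD=408233/4096 → NEW=0, ERR=408233/4096
(1,0): OLD=19611/256 → NEW=0, ERR=19611/256
(1,1): OLD=167997/2048 → NEW=0, ERR=167997/2048
(1,2): OLD=9288961/65536 → NEW=255, ERR=-7422719/65536
(1,3): OLD=126701271/1048576 → NEW=0, ERR=126701271/1048576
(2,0): OLD=9644271/32768 → NEW=255, ERR=1288431/32768
(2,1): OLD=182859061/1048576 → NEW=255, ERR=-84527819/1048576
(2,2): OLD=-24912535/2097152 → NEW=0, ERR=-24912535/2097152
(2,3): OLD=1995948645/33554432 → NEW=0, ERR=1995948645/33554432
(3,0): OLD=690763007/16777216 → NEW=0, ERR=690763007/16777216
(3,1): OLD=52090418017/268435456 → NEW=255, ERR=-16360623263/268435456
(3,2): OLD=741903817887/4294967296 → NEW=255, ERR=-353312842593/4294967296
(3,3): OLD=7205692001497/68719476736 → NEW=0, ERR=7205692001497/68719476736
Output grid:
  Row 0: ###.  (1 black, running=1)
  Row 1: ..#.  (3 black, running=4)
  Row 2: ##..  (2 black, running=6)
  Row 3: .##.  (2 black, running=8)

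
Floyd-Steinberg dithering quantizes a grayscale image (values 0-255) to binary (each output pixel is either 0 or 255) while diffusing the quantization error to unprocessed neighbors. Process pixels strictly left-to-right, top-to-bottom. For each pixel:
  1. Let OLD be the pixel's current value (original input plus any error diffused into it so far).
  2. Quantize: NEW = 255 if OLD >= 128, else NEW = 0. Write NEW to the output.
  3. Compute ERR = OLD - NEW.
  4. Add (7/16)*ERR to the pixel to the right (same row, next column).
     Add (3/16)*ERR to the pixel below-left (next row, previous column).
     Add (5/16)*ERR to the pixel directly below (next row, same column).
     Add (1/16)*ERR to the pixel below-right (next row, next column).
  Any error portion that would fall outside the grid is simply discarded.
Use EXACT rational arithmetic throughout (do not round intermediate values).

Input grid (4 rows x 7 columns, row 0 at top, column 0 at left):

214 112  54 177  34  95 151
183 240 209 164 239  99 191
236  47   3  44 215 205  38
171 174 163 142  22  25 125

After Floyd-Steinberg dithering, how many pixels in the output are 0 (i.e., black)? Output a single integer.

(0,0): OLD=214 → NEW=255, ERR=-41
(0,1): OLD=1505/16 → NEW=0, ERR=1505/16
(0,2): OLD=24359/256 → NEW=0, ERR=24359/256
(0,3): OLD=895505/4096 → NEW=255, ERR=-148975/4096
(0,4): OLD=1185399/65536 → NEW=0, ERR=1185399/65536
(0,5): OLD=107912513/1048576 → NEW=0, ERR=107912513/1048576
(0,6): OLD=3288747207/16777216 → NEW=255, ERR=-989442873/16777216
(1,0): OLD=48083/256 → NEW=255, ERR=-17197/256
(1,1): OLD=522821/2048 → NEW=255, ERR=581/2048
(1,2): OLD=15592233/65536 → NEW=255, ERR=-1119447/65536
(1,3): OLD=40501109/262144 → NEW=255, ERR=-26345611/262144
(1,4): OLD=3652509375/16777216 → NEW=255, ERR=-625680705/16777216
(1,5): OLD=14081739887/134217728 → NEW=0, ERR=14081739887/134217728
(1,6): OLD=482976642721/2147483648 → NEW=255, ERR=-64631687519/2147483648
(2,0): OLD=7047111/32768 → NEW=255, ERR=-1308729/32768
(2,1): OLD=23293053/1048576 → NEW=0, ERR=23293053/1048576
(2,2): OLD=-192022601/16777216 → NEW=0, ERR=-192022601/16777216
(2,3): OLD=-63607105/134217728 → NEW=0, ERR=-63607105/134217728
(2,4): OLD=232496386607/1073741824 → NEW=255, ERR=-41307778513/1073741824
(2,5): OLD=7317994464421/34359738368 → NEW=255, ERR=-1443738819419/34359738368
(2,6): OLD=9218939601363/549755813888 → NEW=0, ERR=9218939601363/549755813888
(3,0): OLD=2729386455/16777216 → NEW=255, ERR=-1548803625/16777216
(3,1): OLD=18241725579/134217728 → NEW=255, ERR=-15983795061/134217728
(3,2): OLD=116631527313/1073741824 → NEW=0, ERR=116631527313/1073741824
(3,3): OLD=779301262279/4294967296 → NEW=255, ERR=-315915398201/4294967296
(3,4): OLD=-16553378832937/549755813888 → NEW=0, ERR=-16553378832937/549755813888
(3,5): OLD=-2481597811723/4398046511104 → NEW=0, ERR=-2481597811723/4398046511104
(3,6): OLD=8962680852694827/70368744177664 → NEW=0, ERR=8962680852694827/70368744177664
Output grid:
  Row 0: #..#..#  (4 black, running=4)
  Row 1: #####.#  (1 black, running=5)
  Row 2: #...##.  (4 black, running=9)
  Row 3: ##.#...  (4 black, running=13)

Answer: 13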